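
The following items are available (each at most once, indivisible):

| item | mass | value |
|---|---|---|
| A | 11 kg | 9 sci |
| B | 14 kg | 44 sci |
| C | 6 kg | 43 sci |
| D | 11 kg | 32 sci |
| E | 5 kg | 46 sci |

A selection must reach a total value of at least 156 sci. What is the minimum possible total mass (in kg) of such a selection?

36

Subsets with value ≥ 156, sorted by total mass:
- B+C+D+E: mass 36, value 165
- A+B+C+D+E: mass 47, value 174
Minimum mass: 36 kg.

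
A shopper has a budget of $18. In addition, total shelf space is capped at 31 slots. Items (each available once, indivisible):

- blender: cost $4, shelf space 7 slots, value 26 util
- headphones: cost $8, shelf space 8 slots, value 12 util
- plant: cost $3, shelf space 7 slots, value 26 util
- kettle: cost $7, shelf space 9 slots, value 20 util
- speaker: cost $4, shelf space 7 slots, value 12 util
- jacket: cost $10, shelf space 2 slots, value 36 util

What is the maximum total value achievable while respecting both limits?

88 util

Feasible sets respecting both limits:
- blender+plant+jacket: cost 17, shelf space 16, value 88
- blender+plant+kettle+speaker: cost 18, shelf space 30, value 84
- blender+speaker+jacket: cost 18, shelf space 16, value 74
Best: 88 util.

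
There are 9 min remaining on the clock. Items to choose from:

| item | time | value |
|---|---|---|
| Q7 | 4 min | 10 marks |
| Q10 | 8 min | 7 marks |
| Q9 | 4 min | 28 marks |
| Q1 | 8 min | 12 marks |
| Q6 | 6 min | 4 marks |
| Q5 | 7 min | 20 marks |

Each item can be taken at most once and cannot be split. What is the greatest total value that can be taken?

38 marks

Check high-value combinations within 9 min:
- Q7+Q9: time 4+4=8, value 10+28=38
- Q9: time 4, value 28
- Q5: time 7, value 20
Best: 38 marks.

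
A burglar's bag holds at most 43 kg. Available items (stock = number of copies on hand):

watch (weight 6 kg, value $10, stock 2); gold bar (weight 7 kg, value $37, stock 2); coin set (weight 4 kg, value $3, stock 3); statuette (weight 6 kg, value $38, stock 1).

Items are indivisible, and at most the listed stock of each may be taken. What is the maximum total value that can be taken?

Best selections within weight 43 and stock limits:
- 2×watch + 2×gold bar + 2×coin set + 1×statuette: weight 40, value 138
- 2×watch + 2×gold bar + 1×coin set + 1×statuette: weight 36, value 135
Best: $138.

$138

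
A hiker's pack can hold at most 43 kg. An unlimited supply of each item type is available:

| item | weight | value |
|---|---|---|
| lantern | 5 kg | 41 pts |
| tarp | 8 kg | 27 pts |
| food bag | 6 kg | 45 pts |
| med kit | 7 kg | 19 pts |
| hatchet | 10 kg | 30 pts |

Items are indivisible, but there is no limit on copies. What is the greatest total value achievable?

Best value-per-unit is lantern at 41/5; filling with it alone gives 8×41 = 328.
Optimal mix: 5×lantern + 3×food bag → weight 43, value 340.

340 pts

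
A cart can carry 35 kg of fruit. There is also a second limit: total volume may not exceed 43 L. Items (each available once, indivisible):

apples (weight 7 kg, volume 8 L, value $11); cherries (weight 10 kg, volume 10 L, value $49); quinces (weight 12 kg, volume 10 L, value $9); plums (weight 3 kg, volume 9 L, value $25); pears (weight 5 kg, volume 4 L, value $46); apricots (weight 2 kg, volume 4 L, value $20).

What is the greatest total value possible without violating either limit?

$151

Feasible sets respecting both limits:
- apples+cherries+plums+pears+apricots: weight 27, volume 35, value 151
- cherries+quinces+plums+pears+apricots: weight 32, volume 37, value 149
- cherries+plums+pears+apricots: weight 20, volume 27, value 140
Best: $151.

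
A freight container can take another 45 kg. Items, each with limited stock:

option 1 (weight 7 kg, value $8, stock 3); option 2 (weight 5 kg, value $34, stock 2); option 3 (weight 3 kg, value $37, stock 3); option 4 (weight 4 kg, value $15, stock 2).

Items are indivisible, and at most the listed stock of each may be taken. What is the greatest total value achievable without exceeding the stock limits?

$225

Best selections within weight 45 and stock limits:
- 2×option 1 + 2×option 2 + 3×option 3 + 2×option 4: weight 41, value 225
- 3×option 1 + 2×option 2 + 3×option 3 + 1×option 4: weight 44, value 218
- 1×option 1 + 2×option 2 + 3×option 3 + 2×option 4: weight 34, value 217
- 2×option 1 + 2×option 2 + 3×option 3 + 1×option 4: weight 37, value 210
Best: $225.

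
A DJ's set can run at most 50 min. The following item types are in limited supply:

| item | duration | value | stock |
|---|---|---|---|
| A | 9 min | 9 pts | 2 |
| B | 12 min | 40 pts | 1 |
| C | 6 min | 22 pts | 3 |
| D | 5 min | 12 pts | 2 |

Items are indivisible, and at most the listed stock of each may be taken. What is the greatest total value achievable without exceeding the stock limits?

139 pts

Top feasible selections:
- 1×A + 1×B + 3×C + 2×D: duration 49, value 139
- 1×B + 3×C + 2×D: duration 40, value 130
- 1×A + 1×B + 3×C + 1×D: duration 44, value 127
Best: 139 pts.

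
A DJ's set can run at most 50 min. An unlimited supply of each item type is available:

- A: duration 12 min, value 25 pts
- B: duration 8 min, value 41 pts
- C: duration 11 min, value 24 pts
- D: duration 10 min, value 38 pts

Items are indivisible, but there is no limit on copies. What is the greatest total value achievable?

246 pts

Best value-per-unit is B at 41/8, and filling with it alone uses duration 6×8=48. No mix of the others beats 6×41 = 246.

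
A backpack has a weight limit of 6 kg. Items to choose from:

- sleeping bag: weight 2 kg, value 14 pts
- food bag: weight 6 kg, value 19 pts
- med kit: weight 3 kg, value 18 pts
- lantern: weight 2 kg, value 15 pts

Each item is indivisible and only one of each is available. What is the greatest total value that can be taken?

33 pts

Check high-value combinations within 6 kg:
- med kit+lantern: weight 3+2=5, value 18+15=33
- sleeping bag+med kit: weight 2+3=5, value 14+18=32
- sleeping bag+lantern: weight 2+2=4, value 14+15=29
- food bag: weight 6, value 19
Best: 33 pts.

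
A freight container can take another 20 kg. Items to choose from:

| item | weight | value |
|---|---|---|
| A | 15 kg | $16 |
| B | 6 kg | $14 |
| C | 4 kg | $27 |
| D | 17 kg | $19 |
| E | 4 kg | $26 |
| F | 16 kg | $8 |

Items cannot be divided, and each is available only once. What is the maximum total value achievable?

$67

Check high-value combinations within 20 kg:
- B+C+E: weight 6+4+4=14, value 14+27+26=67
- C+E: weight 4+4=8, value 27+26=53
- A+C: weight 15+4=19, value 16+27=43
- A+E: weight 15+4=19, value 16+26=42
- B+C: weight 6+4=10, value 14+27=41
Best: $67.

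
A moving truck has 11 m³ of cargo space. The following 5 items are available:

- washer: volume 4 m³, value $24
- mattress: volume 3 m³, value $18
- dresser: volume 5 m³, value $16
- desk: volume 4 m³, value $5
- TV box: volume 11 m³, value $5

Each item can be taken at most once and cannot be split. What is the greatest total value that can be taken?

Check high-value combinations within 11 m³:
- washer+mattress+desk: volume 4+3+4=11, value 24+18+5=47
- washer+mattress: volume 4+3=7, value 24+18=42
- washer+dresser: volume 4+5=9, value 24+16=40
- mattress+dresser: volume 3+5=8, value 18+16=34
Best: $47.

$47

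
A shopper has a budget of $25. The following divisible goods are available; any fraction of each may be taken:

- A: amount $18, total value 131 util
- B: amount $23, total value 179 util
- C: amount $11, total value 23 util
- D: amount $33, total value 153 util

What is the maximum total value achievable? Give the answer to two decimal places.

Take in order of value per unit:
- B (179/23 per unit): all 23 → value 179, running total 179.00
- A (131/18 per unit): 2 of 18 → value 2×131/18 = 14.5556, running total 193.56
Total 193.56.

193.56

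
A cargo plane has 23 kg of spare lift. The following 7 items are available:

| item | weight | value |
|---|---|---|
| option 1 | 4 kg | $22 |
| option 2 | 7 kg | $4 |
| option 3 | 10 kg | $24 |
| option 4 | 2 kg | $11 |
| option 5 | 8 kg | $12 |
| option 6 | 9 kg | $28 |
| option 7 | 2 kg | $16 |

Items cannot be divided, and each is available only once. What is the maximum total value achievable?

$79

Check high-value combinations within 23 kg:
- option 3+option 4+option 6+option 7: weight 10+2+9+2=23, value 24+11+28+16=79
- option 1+option 5+option 6+option 7: weight 4+8+9+2=23, value 22+12+28+16=78
- option 1+option 4+option 6+option 7: weight 4+2+9+2=17, value 22+11+28+16=77
- option 1+option 3+option 6: weight 4+10+9=23, value 22+24+28=74
Best: $79.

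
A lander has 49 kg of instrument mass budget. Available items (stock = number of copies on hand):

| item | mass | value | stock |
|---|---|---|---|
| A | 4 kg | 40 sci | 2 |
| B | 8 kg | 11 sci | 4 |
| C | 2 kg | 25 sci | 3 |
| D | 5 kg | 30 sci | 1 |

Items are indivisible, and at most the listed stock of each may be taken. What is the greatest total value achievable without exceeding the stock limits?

218 sci

Top feasible selections:
- 2×A + 3×B + 3×C + 1×D: mass 43, value 218
- 2×A + 2×B + 3×C + 1×D: mass 35, value 207
- 2×A + 4×B + 2×C + 1×D: mass 49, value 204
Best: 218 sci.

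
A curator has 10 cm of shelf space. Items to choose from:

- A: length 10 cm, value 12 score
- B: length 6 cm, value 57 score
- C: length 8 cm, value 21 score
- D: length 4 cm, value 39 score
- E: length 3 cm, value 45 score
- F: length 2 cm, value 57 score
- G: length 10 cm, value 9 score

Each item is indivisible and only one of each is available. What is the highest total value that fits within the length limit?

Check high-value combinations within 10 cm:
- D+E+F: length 4+3+2=9, value 39+45+57=141
- B+F: length 6+2=8, value 57+57=114
- E+F: length 3+2=5, value 45+57=102
- B+E: length 6+3=9, value 57+45=102
- D+F: length 4+2=6, value 39+57=96
Best: 141 score.

141 score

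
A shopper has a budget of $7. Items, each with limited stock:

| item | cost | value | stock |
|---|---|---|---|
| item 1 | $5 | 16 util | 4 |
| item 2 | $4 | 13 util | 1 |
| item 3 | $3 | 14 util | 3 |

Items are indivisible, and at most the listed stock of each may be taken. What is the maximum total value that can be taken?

Best selections within cost 7 and stock limits:
- 2×item 3: cost 6, value 28
- 1×item 2 + 1×item 3: cost 7, value 27
- 1×item 1: cost 5, value 16
Best: 28 util.

28 util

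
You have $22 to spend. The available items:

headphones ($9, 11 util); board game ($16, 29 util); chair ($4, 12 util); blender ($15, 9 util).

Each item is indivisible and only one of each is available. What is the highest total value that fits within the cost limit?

Check high-value combinations within $22:
- board game+chair: cost 16+4=20, value 29+12=41
- board game: cost 16, value 29
- headphones+chair: cost 9+4=13, value 11+12=23
- chair+blender: cost 4+15=19, value 12+9=21
Best: 41 util.

41 util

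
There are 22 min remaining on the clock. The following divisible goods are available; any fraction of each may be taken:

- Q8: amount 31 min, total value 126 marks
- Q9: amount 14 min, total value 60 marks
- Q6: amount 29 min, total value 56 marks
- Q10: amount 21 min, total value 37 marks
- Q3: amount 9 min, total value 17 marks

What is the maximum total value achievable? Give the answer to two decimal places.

Take in order of value per unit:
- Q9 (60/14 per unit): all 14 → value 60, running total 60.00
- Q8 (126/31 per unit): 8 of 31 → value 8×126/31 = 32.5161, running total 92.52
Total 92.52.

92.52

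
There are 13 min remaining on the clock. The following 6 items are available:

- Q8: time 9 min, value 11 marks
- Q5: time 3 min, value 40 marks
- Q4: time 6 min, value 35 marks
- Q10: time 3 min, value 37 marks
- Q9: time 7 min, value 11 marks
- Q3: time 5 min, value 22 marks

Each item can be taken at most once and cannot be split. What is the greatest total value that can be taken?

Check high-value combinations within 13 min:
- Q5+Q4+Q10: time 3+6+3=12, value 40+35+37=112
- Q5+Q10+Q3: time 3+3+5=11, value 40+37+22=99
- Q5+Q10+Q9: time 3+3+7=13, value 40+37+11=88
- Q5+Q10: time 3+3=6, value 40+37=77
- Q5+Q4: time 3+6=9, value 40+35=75
Best: 112 marks.

112 marks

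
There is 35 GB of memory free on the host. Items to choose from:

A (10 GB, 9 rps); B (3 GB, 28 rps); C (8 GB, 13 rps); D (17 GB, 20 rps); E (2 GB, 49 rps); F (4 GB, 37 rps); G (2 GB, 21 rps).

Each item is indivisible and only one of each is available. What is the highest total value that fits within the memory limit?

Check high-value combinations within 35 GB:
- A+B+C+E+F+G: memory 10+3+8+2+4+2=29, value 9+28+13+49+37+21=157
- B+D+E+F+G: memory 3+17+2+4+2=28, value 28+20+49+37+21=155
- B+C+E+F+G: memory 3+8+2+4+2=19, value 28+13+49+37+21=148
Best: 157 rps.

157 rps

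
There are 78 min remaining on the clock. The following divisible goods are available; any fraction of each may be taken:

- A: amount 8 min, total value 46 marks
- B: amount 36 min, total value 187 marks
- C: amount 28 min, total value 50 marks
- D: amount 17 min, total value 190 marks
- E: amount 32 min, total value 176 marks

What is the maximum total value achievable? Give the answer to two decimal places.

Take in order of value per unit:
- D (190/17 per unit): all 17 → value 190, running total 190.00
- A (46/8 per unit): all 8 → value 46, running total 236.00
- E (176/32 per unit): all 32 → value 176, running total 412.00
- B (187/36 per unit): 21 of 36 → value 21×187/36 = 109.0833, running total 521.08
Total 521.08.

521.08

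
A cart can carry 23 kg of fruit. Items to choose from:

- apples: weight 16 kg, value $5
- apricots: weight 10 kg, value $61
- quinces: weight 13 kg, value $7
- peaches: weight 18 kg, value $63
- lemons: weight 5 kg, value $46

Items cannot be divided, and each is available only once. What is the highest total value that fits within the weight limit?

$109

This is a 0/1 knapsack; check combinations near the capacity.
- peaches+lemons: weight 18+5=23, value 63+46=109
- apricots+lemons: weight 10+5=15, value 61+46=107
- apricots+quinces: weight 10+13=23, value 61+7=68
- peaches: weight 18, value 63
Best: $109.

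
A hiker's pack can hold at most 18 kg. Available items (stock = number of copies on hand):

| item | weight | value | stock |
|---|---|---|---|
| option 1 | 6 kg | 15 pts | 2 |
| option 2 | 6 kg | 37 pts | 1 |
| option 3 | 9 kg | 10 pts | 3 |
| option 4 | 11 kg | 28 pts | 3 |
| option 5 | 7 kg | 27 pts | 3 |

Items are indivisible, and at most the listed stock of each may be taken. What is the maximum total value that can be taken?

Top feasible selections:
- 2×option 1 + 1×option 2: weight 18, value 67
- 1×option 2 + 1×option 4: weight 17, value 65
- 1×option 2 + 1×option 5: weight 13, value 64
Best: 67 pts.

67 pts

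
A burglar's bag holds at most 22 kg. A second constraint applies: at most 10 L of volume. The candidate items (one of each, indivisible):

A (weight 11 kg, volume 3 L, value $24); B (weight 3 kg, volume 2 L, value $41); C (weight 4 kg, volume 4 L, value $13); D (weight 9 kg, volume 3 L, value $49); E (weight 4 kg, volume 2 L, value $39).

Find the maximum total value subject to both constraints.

Feasible sets respecting both limits:
- B+D+E: weight 16, volume 7, value 129
- A+B+E: weight 18, volume 7, value 104
- B+C+D: weight 16, volume 9, value 103
- C+D+E: weight 17, volume 9, value 101
Best: $129.

$129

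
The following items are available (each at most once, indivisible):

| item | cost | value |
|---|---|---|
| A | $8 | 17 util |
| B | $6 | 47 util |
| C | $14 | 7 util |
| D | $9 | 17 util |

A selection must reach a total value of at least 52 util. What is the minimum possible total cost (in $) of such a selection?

14

Subsets with value ≥ 52, sorted by total cost:
- A+B: cost 14, value 64
- B+D: cost 15, value 64
- B+C: cost 20, value 54
Minimum cost: 14 $.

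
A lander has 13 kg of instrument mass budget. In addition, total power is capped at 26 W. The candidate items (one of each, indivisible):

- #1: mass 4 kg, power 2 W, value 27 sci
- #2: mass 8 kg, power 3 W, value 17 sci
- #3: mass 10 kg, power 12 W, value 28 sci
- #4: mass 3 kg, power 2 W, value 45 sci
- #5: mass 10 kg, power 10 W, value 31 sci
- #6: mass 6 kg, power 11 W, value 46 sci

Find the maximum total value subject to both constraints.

118 sci

Feasible sets respecting both limits:
- #1+#4+#6: mass 13, power 15, value 118
- #4+#6: mass 9, power 13, value 91
- #4+#5: mass 13, power 12, value 76
- #3+#4: mass 13, power 14, value 73
Best: 118 sci.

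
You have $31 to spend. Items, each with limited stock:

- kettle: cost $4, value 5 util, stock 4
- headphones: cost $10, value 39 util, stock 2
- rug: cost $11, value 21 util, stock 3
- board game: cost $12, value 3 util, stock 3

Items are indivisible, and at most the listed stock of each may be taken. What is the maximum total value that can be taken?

99 util

Best selections within cost 31 and stock limits:
- 2×headphones + 1×rug: cost 31, value 99
- 2×kettle + 2×headphones: cost 28, value 88
- 1×kettle + 2×headphones: cost 24, value 83
- 2×headphones: cost 20, value 78
Best: 99 util.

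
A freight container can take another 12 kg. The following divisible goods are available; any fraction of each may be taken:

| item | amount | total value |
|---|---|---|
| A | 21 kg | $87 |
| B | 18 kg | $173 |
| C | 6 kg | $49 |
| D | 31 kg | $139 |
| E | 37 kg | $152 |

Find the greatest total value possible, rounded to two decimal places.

115.33

Take in order of value per unit:
- B (173/18 per unit): 12 of 18 → value 12×173/18 = 115.3333, running total 115.33
Total 115.33.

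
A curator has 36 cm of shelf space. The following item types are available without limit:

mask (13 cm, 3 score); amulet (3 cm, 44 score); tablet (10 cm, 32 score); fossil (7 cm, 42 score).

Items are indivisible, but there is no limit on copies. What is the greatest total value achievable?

528 score

Best value-per-unit is amulet at 44/3, and filling with it alone uses length 12×3=36. No mix of the others beats 12×44 = 528.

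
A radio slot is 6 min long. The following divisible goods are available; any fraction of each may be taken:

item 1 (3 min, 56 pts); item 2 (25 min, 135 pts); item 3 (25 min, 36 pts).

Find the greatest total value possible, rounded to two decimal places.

72.20

Take in order of value per unit:
- item 1 (56/3 per unit): all 3 → value 56, running total 56.00
- item 2 (135/25 per unit): 3 of 25 → value 3×135/25 = 16.2000, running total 72.20
Total 72.20.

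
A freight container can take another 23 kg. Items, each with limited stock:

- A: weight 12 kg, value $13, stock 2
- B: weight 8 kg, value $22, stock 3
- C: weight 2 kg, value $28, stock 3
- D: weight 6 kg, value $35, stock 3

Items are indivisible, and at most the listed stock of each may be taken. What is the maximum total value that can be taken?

$161

Best selections within weight 23 and stock limits:
- 2×C + 3×D: weight 22, value 161
- 3×C + 2×D: weight 18, value 154
- 1×B + 3×C + 1×D: weight 20, value 141
- 1×C + 3×D: weight 20, value 133
Best: $161.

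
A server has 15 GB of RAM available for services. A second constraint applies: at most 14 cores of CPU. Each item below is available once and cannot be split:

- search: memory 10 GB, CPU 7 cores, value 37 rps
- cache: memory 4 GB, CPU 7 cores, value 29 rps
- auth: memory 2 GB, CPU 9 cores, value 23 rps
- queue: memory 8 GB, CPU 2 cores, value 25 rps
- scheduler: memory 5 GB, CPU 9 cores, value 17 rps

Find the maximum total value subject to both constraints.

Feasible sets respecting both limits:
- search+cache: memory 14, CPU 14, value 66
- cache+queue: memory 12, CPU 9, value 54
- auth+queue: memory 10, CPU 11, value 48
- queue+scheduler: memory 13, CPU 11, value 42
Best: 66 rps.

66 rps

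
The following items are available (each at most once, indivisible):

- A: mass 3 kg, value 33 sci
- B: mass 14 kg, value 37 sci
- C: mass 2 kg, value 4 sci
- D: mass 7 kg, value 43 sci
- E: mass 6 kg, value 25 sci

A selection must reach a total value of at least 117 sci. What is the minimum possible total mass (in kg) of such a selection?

Subsets with value ≥ 117, sorted by total mass:
- A+B+C+D: mass 26, value 117
- A+B+D+E: mass 30, value 138
- A+B+C+D+E: mass 32, value 142
Minimum mass: 26 kg.

26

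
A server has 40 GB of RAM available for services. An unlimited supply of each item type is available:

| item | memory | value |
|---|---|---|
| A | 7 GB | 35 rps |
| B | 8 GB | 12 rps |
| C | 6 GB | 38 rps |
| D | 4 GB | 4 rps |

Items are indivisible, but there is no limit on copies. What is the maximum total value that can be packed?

232 rps

Best value-per-unit is C at 38/6; filling with it alone gives 6×38 = 228.
Optimal mix: 6×C + 1×D → memory 40, value 232.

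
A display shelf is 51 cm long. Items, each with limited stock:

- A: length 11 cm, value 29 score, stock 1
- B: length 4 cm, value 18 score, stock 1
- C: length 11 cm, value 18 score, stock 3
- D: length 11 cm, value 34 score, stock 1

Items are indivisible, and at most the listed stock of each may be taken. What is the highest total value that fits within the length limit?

Top feasible selections:
- 1×A + 1×B + 2×C + 1×D: length 48, value 117
- 1×B + 3×C + 1×D: length 48, value 106
- 1×A + 1×B + 3×C: length 48, value 101
Best: 117 score.

117 score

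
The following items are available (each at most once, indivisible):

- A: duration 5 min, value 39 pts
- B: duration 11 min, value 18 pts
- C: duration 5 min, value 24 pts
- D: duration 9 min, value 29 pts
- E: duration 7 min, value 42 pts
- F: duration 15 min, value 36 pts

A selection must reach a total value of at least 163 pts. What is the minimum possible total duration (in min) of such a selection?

Subsets with value ≥ 163, sorted by total duration:
- A+C+D+E+F: duration 41, value 170
- A+B+D+E+F: duration 47, value 164
Minimum duration: 41 min.

41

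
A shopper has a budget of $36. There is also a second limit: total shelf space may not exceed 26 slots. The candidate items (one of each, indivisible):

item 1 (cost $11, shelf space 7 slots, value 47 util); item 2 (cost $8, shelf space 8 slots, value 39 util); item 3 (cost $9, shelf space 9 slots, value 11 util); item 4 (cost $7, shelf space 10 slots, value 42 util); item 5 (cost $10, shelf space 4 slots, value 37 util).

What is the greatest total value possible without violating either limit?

Feasible sets respecting both limits:
- item 1+item 2+item 4: cost 26, shelf space 25, value 128
- item 1+item 4+item 5: cost 28, shelf space 21, value 126
- item 1+item 2+item 5: cost 29, shelf space 19, value 123
Best: 128 util.

128 util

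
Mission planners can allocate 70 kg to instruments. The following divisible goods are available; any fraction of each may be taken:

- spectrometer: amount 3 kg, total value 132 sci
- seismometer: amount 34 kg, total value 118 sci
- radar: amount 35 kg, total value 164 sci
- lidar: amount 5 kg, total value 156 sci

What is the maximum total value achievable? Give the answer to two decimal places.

545.71

Take in order of value per unit:
- spectrometer (132/3 per unit): all 3 → value 132, running total 132.00
- lidar (156/5 per unit): all 5 → value 156, running total 288.00
- radar (164/35 per unit): all 35 → value 164, running total 452.00
- seismometer (118/34 per unit): 27 of 34 → value 27×118/34 = 93.7059, running total 545.71
Total 545.71.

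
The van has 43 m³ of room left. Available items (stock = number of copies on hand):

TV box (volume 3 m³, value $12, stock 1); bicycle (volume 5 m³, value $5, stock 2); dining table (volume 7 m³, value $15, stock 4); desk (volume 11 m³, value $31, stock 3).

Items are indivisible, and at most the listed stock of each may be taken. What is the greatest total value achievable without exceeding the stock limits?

Best selections within volume 43 and stock limits:
- 1×TV box + 1×dining table + 3×desk: volume 43, value 120
- 1×TV box + 1×bicycle + 3×desk: volume 41, value 110
- 1×dining table + 3×desk: volume 40, value 108
Best: $120.

$120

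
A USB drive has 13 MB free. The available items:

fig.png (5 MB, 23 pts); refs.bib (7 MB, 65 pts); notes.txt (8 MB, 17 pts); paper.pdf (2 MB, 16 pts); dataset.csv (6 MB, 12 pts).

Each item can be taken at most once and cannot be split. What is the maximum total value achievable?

Check high-value combinations within 13 MB:
- fig.png+refs.bib: size 5+7=12, value 23+65=88
- refs.bib+paper.pdf: size 7+2=9, value 65+16=81
- refs.bib+dataset.csv: size 7+6=13, value 65+12=77
Best: 88 pts.

88 pts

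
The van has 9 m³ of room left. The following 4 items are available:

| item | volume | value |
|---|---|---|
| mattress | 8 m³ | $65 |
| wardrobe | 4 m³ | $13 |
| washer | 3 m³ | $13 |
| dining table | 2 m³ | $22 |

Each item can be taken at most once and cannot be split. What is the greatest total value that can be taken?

Check high-value combinations within 9 m³:
- mattress: volume 8, value 65
- wardrobe+washer+dining table: volume 4+3+2=9, value 13+13+22=48
- washer+dining table: volume 3+2=5, value 13+22=35
- wardrobe+dining table: volume 4+2=6, value 13+22=35
- wardrobe+washer: volume 4+3=7, value 13+13=26
Best: $65.

$65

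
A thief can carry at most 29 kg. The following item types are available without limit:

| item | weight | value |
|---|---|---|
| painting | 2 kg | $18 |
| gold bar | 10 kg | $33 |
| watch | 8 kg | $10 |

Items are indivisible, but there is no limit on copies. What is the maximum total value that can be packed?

Best value-per-unit is painting at 18/2, and filling with it alone uses weight 14×2=28. No mix of the others beats 14×18 = 252.

$252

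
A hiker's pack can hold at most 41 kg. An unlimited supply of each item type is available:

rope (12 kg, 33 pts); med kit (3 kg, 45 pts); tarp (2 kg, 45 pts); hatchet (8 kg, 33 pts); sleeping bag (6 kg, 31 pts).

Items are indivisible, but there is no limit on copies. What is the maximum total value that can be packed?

900 pts

Best value-per-unit is tarp at 45/2; filling with it alone gives 20×45 = 900.
Optimal mix: 1×med kit + 19×tarp → weight 41, value 900.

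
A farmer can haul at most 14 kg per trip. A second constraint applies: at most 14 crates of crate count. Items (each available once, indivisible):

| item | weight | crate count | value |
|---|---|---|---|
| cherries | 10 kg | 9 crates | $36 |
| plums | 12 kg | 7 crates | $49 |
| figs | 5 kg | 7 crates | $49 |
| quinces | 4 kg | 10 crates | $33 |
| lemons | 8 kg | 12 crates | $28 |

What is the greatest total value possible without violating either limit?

$49

Feasible sets respecting both limits:
- plums: weight 12, crate count 7, value 49
- figs: weight 5, crate count 7, value 49
- cherries: weight 10, crate count 9, value 36
Best: $49.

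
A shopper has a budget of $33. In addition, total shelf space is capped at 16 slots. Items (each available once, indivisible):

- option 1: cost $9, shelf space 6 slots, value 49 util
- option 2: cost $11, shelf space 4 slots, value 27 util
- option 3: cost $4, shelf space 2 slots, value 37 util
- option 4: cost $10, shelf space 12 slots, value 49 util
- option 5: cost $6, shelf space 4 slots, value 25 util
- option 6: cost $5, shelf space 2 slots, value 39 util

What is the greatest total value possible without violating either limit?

152 util

Feasible sets respecting both limits:
- option 1+option 2+option 3+option 6: cost 29, shelf space 14, value 152
- option 1+option 3+option 5+option 6: cost 24, shelf space 14, value 150
- option 1+option 2+option 5+option 6: cost 31, shelf space 16, value 140
Best: 152 util.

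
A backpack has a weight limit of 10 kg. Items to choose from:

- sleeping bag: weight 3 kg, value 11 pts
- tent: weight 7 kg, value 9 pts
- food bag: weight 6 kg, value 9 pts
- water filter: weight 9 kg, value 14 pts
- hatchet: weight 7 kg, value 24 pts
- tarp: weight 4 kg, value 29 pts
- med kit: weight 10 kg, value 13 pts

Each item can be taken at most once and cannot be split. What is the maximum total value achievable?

Check high-value combinations within 10 kg:
- sleeping bag+tarp: weight 3+4=7, value 11+29=40
- food bag+tarp: weight 6+4=10, value 9+29=38
- sleeping bag+hatchet: weight 3+7=10, value 11+24=35
- tarp: weight 4, value 29
Best: 40 pts.

40 pts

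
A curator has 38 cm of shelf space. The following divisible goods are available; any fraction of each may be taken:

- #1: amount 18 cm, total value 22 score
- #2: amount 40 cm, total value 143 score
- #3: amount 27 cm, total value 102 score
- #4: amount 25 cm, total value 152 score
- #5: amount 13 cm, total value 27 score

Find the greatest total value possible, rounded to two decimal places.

201.11

Take in order of value per unit:
- #4 (152/25 per unit): all 25 → value 152, running total 152.00
- #3 (102/27 per unit): 13 of 27 → value 13×102/27 = 49.1111, running total 201.11
Total 201.11.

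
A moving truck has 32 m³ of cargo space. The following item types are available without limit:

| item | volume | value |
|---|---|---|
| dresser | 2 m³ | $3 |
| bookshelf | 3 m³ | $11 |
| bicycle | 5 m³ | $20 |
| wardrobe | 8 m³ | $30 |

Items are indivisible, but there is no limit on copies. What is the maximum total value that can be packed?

$124

Best value-per-unit is bicycle at 20/5; filling with it alone gives 6×20 = 120.
Optimal mix: 4×bookshelf + 4×bicycle → volume 32, value 124.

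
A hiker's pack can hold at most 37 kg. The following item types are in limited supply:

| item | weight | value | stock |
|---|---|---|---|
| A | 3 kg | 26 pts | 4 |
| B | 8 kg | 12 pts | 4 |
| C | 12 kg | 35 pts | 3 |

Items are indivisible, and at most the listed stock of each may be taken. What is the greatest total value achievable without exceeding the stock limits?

Top feasible selections:
- 4×A + 2×C: weight 36, value 174
- 4×A + 1×B + 1×C: weight 32, value 151
- 3×A + 2×C: weight 33, value 148
Best: 174 pts.

174 pts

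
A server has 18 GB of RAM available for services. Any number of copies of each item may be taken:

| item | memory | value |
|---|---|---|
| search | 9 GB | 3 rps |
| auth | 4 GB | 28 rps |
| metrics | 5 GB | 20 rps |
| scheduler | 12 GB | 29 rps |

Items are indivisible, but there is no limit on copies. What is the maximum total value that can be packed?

112 rps

Best value-per-unit is auth at 28/4, and filling with it alone uses memory 4×4=16. No mix of the others beats 4×28 = 112.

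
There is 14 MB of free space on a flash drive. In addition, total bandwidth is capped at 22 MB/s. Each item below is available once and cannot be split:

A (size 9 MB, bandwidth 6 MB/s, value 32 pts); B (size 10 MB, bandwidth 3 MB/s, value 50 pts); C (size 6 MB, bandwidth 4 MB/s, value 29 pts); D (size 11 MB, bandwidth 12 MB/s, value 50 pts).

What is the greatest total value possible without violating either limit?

50 pts

Feasible sets respecting both limits:
- B: size 10, bandwidth 3, value 50
- D: size 11, bandwidth 12, value 50
- A: size 9, bandwidth 6, value 32
Best: 50 pts.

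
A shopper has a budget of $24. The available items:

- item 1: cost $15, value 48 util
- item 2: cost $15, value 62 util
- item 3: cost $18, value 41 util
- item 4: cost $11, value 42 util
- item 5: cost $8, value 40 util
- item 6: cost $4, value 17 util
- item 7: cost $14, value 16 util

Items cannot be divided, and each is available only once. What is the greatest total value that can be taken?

Check high-value combinations within $24:
- item 2+item 5: cost 15+8=23, value 62+40=102
- item 4+item 5+item 6: cost 11+8+4=23, value 42+40+17=99
- item 1+item 5: cost 15+8=23, value 48+40=88
- item 4+item 5: cost 11+8=19, value 42+40=82
Best: 102 util.

102 util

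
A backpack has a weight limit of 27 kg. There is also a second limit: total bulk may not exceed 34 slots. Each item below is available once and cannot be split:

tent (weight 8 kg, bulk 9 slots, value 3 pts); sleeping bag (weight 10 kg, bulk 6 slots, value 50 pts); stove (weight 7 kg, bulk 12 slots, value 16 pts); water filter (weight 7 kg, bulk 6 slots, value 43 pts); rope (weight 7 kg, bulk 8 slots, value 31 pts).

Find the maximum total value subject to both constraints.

124 pts

Feasible sets respecting both limits:
- sleeping bag+water filter+rope: weight 24, bulk 20, value 124
- sleeping bag+stove+water filter: weight 24, bulk 24, value 109
- sleeping bag+stove+rope: weight 24, bulk 26, value 97
- tent+sleeping bag+water filter: weight 25, bulk 21, value 96
Best: 124 pts.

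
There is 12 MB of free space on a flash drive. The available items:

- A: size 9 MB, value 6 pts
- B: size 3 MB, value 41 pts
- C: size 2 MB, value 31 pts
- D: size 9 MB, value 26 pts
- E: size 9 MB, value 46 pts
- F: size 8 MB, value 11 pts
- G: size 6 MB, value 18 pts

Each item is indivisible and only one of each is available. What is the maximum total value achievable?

90 pts

This is a 0/1 knapsack; check combinations near the capacity.
- B+C+G: size 3+2+6=11, value 41+31+18=90
- B+E: size 3+9=12, value 41+46=87
- C+E: size 2+9=11, value 31+46=77
- B+C: size 3+2=5, value 41+31=72
- B+D: size 3+9=12, value 41+26=67
Best: 90 pts.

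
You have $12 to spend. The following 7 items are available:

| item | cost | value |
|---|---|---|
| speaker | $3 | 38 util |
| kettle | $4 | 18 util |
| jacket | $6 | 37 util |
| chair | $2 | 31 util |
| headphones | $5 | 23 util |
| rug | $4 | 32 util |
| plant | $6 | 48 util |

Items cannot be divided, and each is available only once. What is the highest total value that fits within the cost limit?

117 util

Check high-value combinations within $12:
- speaker+chair+plant: cost 3+2+6=11, value 38+31+48=117
- chair+rug+plant: cost 2+4+6=12, value 31+32+48=111
- speaker+jacket+chair: cost 3+6+2=11, value 38+37+31=106
- speaker+chair+rug: cost 3+2+4=9, value 38+31+32=101
- jacket+chair+rug: cost 6+2+4=12, value 37+31+32=100
Best: 117 util.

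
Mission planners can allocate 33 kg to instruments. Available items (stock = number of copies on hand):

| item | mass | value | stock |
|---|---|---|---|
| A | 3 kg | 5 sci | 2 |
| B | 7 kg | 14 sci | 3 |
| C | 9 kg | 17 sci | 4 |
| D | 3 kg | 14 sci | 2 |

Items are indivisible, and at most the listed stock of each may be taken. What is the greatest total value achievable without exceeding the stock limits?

80 sci

Top feasible selections:
- 2×A + 3×B + 2×D: mass 33, value 80
- 3×C + 2×D: mass 33, value 79
Best: 80 sci.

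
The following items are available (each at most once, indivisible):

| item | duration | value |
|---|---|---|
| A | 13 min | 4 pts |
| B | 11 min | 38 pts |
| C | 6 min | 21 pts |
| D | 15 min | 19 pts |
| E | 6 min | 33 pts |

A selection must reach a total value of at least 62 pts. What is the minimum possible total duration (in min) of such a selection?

Subsets with value ≥ 62, sorted by total duration:
- B+E: duration 17, value 71
- B+C+E: duration 23, value 92
- C+D+E: duration 27, value 73
Minimum duration: 17 min.

17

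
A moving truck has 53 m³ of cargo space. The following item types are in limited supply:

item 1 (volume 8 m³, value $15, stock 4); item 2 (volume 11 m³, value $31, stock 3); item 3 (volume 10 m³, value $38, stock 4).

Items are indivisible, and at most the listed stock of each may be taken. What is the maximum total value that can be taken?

$183

Best selections within volume 53 and stock limits:
- 1×item 2 + 4×item 3: volume 51, value 183
- 2×item 2 + 3×item 3: volume 52, value 176
- 3×item 2 + 2×item 3: volume 53, value 169
- 1×item 1 + 4×item 3: volume 48, value 167
Best: $183.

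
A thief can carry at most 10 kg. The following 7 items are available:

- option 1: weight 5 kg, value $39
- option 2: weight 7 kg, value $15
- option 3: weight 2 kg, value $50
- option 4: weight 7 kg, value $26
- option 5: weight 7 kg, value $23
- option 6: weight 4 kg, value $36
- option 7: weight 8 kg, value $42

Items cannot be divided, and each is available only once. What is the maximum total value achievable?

$92

Check high-value combinations within 10 kg:
- option 3+option 7: weight 2+8=10, value 50+42=92
- option 1+option 3: weight 5+2=7, value 39+50=89
- option 3+option 6: weight 2+4=6, value 50+36=86
- option 3+option 4: weight 2+7=9, value 50+26=76
- option 1+option 6: weight 5+4=9, value 39+36=75
Best: $92.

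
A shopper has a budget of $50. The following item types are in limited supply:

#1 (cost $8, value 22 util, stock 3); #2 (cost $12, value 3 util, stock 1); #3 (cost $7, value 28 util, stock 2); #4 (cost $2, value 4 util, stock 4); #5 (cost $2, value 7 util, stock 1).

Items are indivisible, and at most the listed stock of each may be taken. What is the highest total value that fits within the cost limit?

Best selections within cost 50 and stock limits:
- 3×#1 + 2×#3 + 4×#4 + 1×#5: cost 48, value 145
- 3×#1 + 2×#3 + 3×#4 + 1×#5: cost 46, value 141
Best: 145 util.

145 util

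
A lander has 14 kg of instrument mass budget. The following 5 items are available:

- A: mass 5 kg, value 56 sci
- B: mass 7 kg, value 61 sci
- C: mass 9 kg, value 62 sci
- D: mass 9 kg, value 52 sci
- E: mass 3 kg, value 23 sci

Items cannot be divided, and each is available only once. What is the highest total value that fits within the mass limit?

118 sci

Check high-value combinations within 14 kg:
- A+C: mass 5+9=14, value 56+62=118
- A+B: mass 5+7=12, value 56+61=117
- A+D: mass 5+9=14, value 56+52=108
- C+E: mass 9+3=12, value 62+23=85
- B+E: mass 7+3=10, value 61+23=84
Best: 118 sci.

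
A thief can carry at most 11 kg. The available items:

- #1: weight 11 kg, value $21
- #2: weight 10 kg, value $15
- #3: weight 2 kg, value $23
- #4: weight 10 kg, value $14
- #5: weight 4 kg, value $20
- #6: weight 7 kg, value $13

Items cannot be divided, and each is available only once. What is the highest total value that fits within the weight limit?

Check high-value combinations within 11 kg:
- #3+#5: weight 2+4=6, value 23+20=43
- #3+#6: weight 2+7=9, value 23+13=36
- #5+#6: weight 4+7=11, value 20+13=33
- #3: weight 2, value 23
Best: $43.

$43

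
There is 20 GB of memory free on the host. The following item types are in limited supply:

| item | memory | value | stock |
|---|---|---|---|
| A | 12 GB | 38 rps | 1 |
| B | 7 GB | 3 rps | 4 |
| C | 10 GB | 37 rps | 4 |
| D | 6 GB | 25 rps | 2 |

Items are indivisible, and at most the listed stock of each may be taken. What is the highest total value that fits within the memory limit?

74 rps

Top feasible selections:
- 2×C: memory 20, value 74
- 1×A + 1×D: memory 18, value 63
- 1×C + 1×D: memory 16, value 62
Best: 74 rps.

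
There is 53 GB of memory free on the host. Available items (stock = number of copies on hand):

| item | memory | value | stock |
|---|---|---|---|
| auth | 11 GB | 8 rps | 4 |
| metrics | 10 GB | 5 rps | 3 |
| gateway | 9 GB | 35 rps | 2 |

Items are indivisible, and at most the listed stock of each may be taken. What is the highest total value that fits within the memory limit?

Top feasible selections:
- 3×auth + 2×gateway: memory 51, value 94
- 2×auth + 1×metrics + 2×gateway: memory 50, value 91
- 1×auth + 2×metrics + 2×gateway: memory 49, value 88
Best: 94 rps.

94 rps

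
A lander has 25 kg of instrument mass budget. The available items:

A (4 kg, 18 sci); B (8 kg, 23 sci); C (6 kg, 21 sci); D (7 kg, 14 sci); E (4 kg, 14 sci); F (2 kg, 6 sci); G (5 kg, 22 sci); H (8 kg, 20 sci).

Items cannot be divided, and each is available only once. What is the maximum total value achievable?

90 sci

Check high-value combinations within 25 kg:
- A+B+C+F+G: mass 4+8+6+2+5=25, value 18+23+21+6+22=90
- A+C+F+G+H: mass 4+6+2+5+8=25, value 18+21+6+22+20=87
- B+C+E+F+G: mass 8+6+4+2+5=25, value 23+21+14+6+22=86
- A+B+C+G: mass 4+8+6+5=23, value 18+23+21+22=84
- A+B+E+F+G: mass 4+8+4+2+5=23, value 18+23+14+6+22=83
Best: 90 sci.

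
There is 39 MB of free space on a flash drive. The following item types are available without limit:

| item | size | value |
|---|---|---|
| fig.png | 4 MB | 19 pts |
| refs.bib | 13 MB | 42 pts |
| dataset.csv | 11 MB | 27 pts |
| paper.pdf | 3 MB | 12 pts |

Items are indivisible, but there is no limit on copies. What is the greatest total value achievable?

183 pts

Best value-per-unit is fig.png at 19/4; filling with it alone gives 9×19 = 171.
Optimal mix: 9×fig.png + 1×paper.pdf → size 39, value 183.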